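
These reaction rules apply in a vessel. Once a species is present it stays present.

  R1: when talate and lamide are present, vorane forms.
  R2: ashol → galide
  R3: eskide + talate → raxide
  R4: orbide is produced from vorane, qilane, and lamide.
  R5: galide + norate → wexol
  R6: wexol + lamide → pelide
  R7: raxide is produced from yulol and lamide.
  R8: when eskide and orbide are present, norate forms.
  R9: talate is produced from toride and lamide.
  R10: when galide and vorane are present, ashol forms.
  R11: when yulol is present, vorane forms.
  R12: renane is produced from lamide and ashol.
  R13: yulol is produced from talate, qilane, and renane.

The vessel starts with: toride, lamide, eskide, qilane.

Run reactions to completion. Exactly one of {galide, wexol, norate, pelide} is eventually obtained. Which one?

toride and lamide present → talate forms (R9).
talate and lamide present → vorane forms (R1).
vorane, qilane, and lamide present → orbide forms (R4).
eskide and orbide present → norate forms (R8).
pelide would need wexol and lamide (R6), but wexol never forms. wexol would need galide and norate (R5), but galide never forms. galide would need ashol (R2), but ashol never forms.

norate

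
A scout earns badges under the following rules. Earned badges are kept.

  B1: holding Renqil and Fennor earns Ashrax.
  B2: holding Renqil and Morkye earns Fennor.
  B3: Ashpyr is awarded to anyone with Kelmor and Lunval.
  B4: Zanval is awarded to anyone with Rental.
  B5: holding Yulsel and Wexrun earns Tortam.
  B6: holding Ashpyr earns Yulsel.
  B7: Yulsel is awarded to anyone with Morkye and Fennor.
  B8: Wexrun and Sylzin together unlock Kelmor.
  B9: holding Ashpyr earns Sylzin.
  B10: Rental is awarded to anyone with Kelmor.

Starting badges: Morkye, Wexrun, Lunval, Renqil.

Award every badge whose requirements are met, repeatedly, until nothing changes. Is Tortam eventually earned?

Yes

With Renqil and Morkye, Fennor is earned (B2).
With Morkye and Fennor, Yulsel is earned (B7).
With Yulsel and Wexrun, Tortam is earned (B5).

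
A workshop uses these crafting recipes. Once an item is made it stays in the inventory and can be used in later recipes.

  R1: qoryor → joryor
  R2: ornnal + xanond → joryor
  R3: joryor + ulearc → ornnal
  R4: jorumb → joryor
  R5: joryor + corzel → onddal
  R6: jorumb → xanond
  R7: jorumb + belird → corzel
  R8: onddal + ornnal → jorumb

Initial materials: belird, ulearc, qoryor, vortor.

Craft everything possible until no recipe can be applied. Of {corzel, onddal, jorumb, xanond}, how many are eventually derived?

0

corzel would need jorumb and belird (R7), but jorumb is never obtained.
onddal would need joryor and corzel (R5), but corzel is never obtained.
jorumb would need onddal and ornnal (R8), but onddal is never obtained.
xanond would need jorumb (R6), but jorumb is never obtained.
None of the 4 are reached.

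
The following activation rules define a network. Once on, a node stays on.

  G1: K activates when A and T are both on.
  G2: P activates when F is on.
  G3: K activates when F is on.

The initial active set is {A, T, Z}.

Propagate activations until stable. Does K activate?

Yes

A and T are on, so K activates (G1).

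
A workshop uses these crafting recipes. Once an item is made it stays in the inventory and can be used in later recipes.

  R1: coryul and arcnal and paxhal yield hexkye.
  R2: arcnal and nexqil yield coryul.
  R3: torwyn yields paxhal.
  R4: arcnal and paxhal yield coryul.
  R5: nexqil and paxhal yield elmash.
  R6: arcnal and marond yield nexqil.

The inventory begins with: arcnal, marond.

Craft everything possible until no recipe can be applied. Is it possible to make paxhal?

paxhal would need torwyn (R3), but torwyn is never obtained.

No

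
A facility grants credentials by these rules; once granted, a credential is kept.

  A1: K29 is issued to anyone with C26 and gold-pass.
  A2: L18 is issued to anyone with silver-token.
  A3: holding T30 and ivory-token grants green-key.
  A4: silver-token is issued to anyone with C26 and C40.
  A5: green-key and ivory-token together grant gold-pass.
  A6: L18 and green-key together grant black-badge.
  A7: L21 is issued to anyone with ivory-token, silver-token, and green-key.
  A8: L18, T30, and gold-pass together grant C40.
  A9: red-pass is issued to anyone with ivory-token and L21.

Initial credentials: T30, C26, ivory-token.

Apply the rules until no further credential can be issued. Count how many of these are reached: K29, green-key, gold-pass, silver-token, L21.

3

Holding T30 and ivory-token grants green-key (A3).
Holding green-key and ivory-token grants gold-pass (A5).
Holding C26 and gold-pass grants K29 (A1).
K29: reached.
green-key: reached.
gold-pass: reached.
silver-token would need C26 and C40 (A4), but C40 is never granted.
L21 would need ivory-token, silver-token, and green-key (A7), but silver-token is never granted.
Reached: K29, green-key, and gold-pass — 3 of the 5.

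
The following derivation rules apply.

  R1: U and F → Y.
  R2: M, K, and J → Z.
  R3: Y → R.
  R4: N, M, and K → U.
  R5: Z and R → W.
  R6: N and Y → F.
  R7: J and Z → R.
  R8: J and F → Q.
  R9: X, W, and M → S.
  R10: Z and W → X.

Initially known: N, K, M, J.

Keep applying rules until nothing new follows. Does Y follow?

Y would need U and F (R1), but F is never established.

No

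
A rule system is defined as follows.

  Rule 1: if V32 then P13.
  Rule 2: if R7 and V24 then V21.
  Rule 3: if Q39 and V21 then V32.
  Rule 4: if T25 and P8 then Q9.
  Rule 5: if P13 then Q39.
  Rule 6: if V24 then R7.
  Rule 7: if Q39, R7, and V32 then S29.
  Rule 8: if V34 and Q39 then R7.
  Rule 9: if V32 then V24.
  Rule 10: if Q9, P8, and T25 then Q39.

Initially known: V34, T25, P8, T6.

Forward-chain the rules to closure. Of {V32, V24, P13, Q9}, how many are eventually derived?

T25 and P8 hold, so Q9 follows (Rule 4).
V32 would need Q39 and V21 (Rule 3), but V21 is never established.
V24 would need V32 (Rule 9), but V32 is never established.
P13 would need V32 (Rule 1), but V32 is never established.
Q9: reached.
Reached: Q9 — 1 of the 4.

1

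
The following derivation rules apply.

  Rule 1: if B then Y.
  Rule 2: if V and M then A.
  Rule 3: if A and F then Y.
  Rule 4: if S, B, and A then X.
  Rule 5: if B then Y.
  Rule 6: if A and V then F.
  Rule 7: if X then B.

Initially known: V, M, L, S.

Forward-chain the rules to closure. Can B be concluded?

B would need X (Rule 7), but X is never established.

No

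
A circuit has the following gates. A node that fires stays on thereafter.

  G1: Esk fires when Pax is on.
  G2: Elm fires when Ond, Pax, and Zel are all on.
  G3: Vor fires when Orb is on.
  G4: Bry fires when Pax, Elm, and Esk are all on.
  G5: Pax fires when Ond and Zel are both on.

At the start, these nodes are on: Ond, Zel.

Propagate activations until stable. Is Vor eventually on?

Vor would need Orb (G3), but Orb never turns on.

No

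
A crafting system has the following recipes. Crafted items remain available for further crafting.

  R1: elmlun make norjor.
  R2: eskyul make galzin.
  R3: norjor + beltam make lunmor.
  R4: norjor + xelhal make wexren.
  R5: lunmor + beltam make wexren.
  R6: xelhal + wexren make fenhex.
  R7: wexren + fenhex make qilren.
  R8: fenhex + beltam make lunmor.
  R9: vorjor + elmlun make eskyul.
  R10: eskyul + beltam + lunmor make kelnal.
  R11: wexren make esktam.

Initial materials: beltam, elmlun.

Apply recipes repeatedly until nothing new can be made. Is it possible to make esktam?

Yes

elmlun → norjor (R1).
norjor + beltam → lunmor (R3).
lunmor + beltam → wexren (R5).
Using R11, wexren makes esktam.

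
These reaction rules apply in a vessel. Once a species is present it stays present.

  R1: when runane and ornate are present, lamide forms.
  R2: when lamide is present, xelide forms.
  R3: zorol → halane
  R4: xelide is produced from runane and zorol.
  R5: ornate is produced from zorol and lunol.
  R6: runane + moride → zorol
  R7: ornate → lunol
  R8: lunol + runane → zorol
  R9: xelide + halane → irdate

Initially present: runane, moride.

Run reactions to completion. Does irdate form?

runane and moride present → zorol forms (R6).
runane and zorol present → xelide forms (R4).
zorol present → halane forms (R3).
xelide and halane present → irdate forms (R9).

Yes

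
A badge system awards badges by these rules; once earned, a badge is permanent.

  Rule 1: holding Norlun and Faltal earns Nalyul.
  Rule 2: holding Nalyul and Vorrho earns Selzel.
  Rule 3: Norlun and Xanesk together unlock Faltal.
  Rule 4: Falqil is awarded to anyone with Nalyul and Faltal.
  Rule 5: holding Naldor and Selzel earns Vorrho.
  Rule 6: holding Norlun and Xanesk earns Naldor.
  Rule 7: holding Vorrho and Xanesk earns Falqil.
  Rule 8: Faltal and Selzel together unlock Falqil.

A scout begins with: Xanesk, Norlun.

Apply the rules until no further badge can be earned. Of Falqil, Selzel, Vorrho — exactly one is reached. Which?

Falqil

With Norlun and Xanesk, Faltal is earned (Rule 3).
With Norlun and Faltal, Nalyul is earned (Rule 1).
With Nalyul and Faltal, Falqil is earned (Rule 4).
Vorrho would need Naldor and Selzel (Rule 5), but Selzel is never earned. Selzel would need Nalyul and Vorrho (Rule 2), but Vorrho is never earned.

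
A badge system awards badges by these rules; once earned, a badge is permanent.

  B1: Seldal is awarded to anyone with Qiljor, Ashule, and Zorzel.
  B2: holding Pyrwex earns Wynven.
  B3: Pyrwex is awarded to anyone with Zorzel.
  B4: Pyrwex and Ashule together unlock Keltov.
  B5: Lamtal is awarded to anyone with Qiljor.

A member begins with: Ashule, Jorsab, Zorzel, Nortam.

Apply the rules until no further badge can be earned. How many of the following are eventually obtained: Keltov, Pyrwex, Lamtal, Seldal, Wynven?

3

With Zorzel, Pyrwex is earned (B3).
With Pyrwex and Ashule, Keltov is earned (B4).
With Pyrwex, Wynven is earned (B2).
Keltov: reached.
Pyrwex: reached.
Lamtal would need Qiljor (B5), but Qiljor is never earned.
Seldal would need Qiljor, Ashule, and Zorzel (B1), but Qiljor is never earned.
Wynven: reached.
Reached: Keltov, Pyrwex, and Wynven — 3 of the 5.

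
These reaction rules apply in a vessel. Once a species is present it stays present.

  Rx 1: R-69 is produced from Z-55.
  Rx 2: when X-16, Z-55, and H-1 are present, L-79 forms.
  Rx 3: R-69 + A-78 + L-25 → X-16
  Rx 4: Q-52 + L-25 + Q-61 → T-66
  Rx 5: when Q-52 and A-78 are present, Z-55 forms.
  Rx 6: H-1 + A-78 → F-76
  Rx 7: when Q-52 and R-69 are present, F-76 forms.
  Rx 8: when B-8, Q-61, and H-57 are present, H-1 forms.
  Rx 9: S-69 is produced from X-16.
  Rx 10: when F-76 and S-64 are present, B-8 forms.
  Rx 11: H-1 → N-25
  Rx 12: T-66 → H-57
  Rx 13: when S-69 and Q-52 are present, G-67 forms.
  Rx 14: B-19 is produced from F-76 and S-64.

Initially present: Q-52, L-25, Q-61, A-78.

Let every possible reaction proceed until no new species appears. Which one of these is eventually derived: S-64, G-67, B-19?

Q-52 and A-78 present → Z-55 forms (Rx 5).
Z-55 present → R-69 forms (Rx 1).
R-69, A-78, and L-25 present → X-16 forms (Rx 3).
X-16 present → S-69 forms (Rx 9).
S-69 and Q-52 present → G-67 forms (Rx 13).
No rule produces S-64, and it is not given. B-19 would need F-76 and S-64 (Rx 14), but S-64 never forms.

G-67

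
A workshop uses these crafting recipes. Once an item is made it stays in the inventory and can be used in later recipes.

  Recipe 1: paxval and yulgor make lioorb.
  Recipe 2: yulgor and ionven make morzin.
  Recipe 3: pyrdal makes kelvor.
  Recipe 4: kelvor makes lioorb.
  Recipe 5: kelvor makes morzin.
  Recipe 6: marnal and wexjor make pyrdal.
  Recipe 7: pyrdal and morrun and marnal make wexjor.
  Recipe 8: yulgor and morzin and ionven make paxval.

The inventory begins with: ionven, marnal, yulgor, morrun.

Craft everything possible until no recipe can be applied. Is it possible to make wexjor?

wexjor would need pyrdal, morrun, and marnal (Recipe 7), but pyrdal is never obtained.

No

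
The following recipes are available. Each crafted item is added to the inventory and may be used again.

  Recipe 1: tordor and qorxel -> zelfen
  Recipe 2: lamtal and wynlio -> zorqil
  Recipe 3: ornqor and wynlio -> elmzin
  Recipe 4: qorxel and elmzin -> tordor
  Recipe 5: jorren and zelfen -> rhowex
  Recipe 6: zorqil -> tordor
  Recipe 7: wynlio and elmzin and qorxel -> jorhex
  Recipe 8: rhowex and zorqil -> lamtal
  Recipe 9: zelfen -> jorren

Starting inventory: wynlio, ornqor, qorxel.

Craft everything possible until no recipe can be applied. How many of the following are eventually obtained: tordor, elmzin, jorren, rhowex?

4

ornqor and wynlio -> elmzin (Recipe 3).
Using Recipe 4, qorxel and elmzin make tordor.
tordor and qorxel -> zelfen (Recipe 1).
zelfen -> jorren (Recipe 9).
jorren and zelfen -> rhowex (Recipe 5).
tordor: reached.
elmzin: reached.
jorren: reached.
rhowex: reached.
All 4 are reached.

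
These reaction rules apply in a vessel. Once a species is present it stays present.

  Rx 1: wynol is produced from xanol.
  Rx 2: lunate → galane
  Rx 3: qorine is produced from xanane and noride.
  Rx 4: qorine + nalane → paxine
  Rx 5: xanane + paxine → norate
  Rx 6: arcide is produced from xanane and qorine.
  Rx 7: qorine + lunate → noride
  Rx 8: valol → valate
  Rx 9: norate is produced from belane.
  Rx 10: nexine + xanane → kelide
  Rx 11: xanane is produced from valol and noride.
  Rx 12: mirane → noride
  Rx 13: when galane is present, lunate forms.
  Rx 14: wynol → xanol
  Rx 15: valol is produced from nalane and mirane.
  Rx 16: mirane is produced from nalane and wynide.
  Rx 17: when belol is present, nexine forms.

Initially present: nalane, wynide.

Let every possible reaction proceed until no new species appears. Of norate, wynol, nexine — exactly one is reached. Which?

nalane and wynide present → mirane forms (Rx 16).
nalane and mirane present → valol forms (Rx 15).
mirane present → noride forms (Rx 12).
valol and noride present → xanane forms (Rx 11).
xanane and noride present → qorine forms (Rx 3).
qorine and nalane present → paxine forms (Rx 4).
xanane and paxine present → norate forms (Rx 5).
nexine would need belol (Rx 17), but belol never forms. wynol would need xanol (Rx 1), but xanol never forms.

norate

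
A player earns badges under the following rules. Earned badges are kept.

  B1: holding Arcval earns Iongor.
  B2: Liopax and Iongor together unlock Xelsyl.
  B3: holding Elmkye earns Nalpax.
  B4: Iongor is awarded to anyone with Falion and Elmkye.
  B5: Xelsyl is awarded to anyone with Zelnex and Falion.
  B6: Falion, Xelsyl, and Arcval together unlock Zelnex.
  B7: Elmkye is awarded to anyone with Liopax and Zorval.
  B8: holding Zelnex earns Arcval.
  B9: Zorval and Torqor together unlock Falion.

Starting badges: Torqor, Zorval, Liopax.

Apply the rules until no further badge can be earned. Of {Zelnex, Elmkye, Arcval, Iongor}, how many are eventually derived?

2

With Liopax and Zorval, Elmkye is earned (B7).
With Zorval and Torqor, Falion is earned (B9).
With Falion and Elmkye, Iongor is earned (B4).
Zelnex would need Falion, Xelsyl, and Arcval (B6), but Arcval is never earned.
Elmkye: reached.
Arcval would need Zelnex (B8), but Zelnex is never earned.
Iongor: reached.
Reached: Elmkye and Iongor — 2 of the 4.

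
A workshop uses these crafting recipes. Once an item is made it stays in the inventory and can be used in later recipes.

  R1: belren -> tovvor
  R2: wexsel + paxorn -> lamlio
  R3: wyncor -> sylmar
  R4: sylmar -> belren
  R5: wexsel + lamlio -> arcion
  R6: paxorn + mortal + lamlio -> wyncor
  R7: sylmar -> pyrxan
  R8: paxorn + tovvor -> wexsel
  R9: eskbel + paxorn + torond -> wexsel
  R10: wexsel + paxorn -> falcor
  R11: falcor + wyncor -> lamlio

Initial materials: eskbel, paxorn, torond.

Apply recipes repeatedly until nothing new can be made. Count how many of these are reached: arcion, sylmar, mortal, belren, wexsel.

2

Using R9, eskbel, paxorn, and torond make wexsel.
wexsel + paxorn -> lamlio (R2).
Using R5, wexsel and lamlio make arcion.
arcion: reached.
sylmar would need wyncor (R3), but wyncor is never obtained.
No rule produces mortal, and it is not given.
belren would need sylmar (R4), but sylmar is never obtained.
wexsel: reached.
Reached: arcion and wexsel — 2 of the 5.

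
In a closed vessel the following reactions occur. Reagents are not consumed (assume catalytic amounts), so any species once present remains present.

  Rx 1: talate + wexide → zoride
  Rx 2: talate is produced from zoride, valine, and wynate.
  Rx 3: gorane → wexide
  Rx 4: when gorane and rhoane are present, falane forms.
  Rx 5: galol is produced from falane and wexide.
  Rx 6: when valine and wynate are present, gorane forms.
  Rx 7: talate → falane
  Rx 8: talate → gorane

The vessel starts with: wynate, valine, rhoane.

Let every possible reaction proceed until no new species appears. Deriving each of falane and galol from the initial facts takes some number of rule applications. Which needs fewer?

falane: valine and wynate present → gorane forms (Rx 6). gorane and rhoane present → falane forms (Rx 4). [2 rule applications]
galol: valine and wynate present → gorane forms (Rx 6). gorane and rhoane present → falane forms (Rx 4). gorane present → wexide forms (Rx 3). falane and wexide present → galol forms (Rx 5). [4 rule applications]
falane needs fewer.

falane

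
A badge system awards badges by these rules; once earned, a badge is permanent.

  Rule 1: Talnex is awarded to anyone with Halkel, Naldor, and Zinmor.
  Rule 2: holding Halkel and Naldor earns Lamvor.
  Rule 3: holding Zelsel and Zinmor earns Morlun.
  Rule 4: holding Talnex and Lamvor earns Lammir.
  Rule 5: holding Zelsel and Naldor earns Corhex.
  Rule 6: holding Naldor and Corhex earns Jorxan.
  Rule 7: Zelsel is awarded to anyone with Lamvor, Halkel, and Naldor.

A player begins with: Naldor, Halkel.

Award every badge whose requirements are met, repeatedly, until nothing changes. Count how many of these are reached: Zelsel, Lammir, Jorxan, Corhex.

With Halkel and Naldor, Lamvor is earned (Rule 2).
With Lamvor, Halkel, and Naldor, Zelsel is earned (Rule 7).
With Zelsel and Naldor, Corhex is earned (Rule 5).
With Naldor and Corhex, Jorxan is earned (Rule 6).
Zelsel: reached.
Lammir would need Talnex and Lamvor (Rule 4), but Talnex is never earned.
Jorxan: reached.
Corhex: reached.
Reached: Zelsel, Jorxan, and Corhex — 3 of the 4.

3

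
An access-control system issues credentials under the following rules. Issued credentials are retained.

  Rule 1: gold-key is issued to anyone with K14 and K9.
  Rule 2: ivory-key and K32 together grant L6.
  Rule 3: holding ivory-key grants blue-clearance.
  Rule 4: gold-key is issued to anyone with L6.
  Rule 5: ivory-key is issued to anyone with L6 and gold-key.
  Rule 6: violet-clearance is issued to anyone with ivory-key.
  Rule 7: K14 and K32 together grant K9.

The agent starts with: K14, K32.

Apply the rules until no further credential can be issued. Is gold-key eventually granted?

Holding K14 and K32 grants K9 (Rule 7).
Holding K14 and K9 grants gold-key (Rule 1).

Yes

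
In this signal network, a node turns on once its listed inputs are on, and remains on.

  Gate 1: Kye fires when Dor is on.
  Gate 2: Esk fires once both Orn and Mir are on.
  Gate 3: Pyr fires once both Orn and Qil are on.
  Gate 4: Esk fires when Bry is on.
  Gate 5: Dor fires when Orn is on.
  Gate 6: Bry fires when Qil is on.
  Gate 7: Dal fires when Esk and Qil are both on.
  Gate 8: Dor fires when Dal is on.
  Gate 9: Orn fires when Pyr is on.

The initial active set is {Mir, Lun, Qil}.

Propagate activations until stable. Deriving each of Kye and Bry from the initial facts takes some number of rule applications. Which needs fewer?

Bry: Qil is on, so Bry fires (Gate 6). [1 rule application]
Kye: Gate 6: Qil on → Bry on. Gate 4: Bry on → Esk on. Esk and Qil are on, so Dal fires (Gate 7). Dal is on, so Dor fires (Gate 8). Gate 1: Dor on → Kye on. [5 rule applications]
Bry needs fewer.

Bry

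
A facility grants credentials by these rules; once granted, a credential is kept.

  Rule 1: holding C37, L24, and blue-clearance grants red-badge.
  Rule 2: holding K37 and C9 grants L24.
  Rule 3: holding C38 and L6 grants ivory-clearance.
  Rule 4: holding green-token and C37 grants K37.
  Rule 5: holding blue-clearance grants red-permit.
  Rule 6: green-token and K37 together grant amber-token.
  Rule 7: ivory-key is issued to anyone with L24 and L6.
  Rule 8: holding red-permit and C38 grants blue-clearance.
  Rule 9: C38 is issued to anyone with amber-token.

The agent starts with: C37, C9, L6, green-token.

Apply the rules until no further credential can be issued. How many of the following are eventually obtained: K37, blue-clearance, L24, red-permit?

2

Holding green-token and C37 grants K37 (Rule 4).
Holding K37 and C9 grants L24 (Rule 2).
K37: reached.
blue-clearance would need red-permit and C38 (Rule 8), but red-permit is never granted.
L24: reached.
red-permit would need blue-clearance (Rule 5), but blue-clearance is never granted.
Reached: K37 and L24 — 2 of the 4.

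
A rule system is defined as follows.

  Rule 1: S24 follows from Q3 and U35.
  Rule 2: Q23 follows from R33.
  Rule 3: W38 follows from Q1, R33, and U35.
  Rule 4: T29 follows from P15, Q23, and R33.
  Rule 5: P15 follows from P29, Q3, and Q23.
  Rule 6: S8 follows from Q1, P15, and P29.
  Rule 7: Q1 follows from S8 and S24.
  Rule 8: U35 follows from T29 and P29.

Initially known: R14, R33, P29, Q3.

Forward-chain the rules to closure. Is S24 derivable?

From R33, Rule 2 gives Q23.
P29, Q3, and Q23 hold, so P15 follows (Rule 5).
P15, Q23, and R33 hold, so T29 follows (Rule 4).
From T29 and P29, Rule 8 gives U35.
Q3 and U35 hold, so S24 follows (Rule 1).

Yes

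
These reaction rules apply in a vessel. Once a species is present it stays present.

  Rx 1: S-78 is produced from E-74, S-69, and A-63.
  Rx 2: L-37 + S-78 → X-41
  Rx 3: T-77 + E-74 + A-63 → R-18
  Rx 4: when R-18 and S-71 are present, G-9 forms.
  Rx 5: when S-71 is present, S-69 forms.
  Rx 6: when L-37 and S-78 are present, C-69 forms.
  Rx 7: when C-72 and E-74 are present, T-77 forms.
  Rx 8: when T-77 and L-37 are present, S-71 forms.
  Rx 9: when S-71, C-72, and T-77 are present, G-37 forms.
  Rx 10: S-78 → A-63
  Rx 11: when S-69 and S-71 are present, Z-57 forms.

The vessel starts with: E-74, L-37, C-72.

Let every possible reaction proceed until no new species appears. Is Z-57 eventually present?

Yes

C-72 and E-74 present → T-77 forms (Rx 7).
T-77 and L-37 present → S-71 forms (Rx 8).
S-71 present → S-69 forms (Rx 5).
S-69 and S-71 present → Z-57 forms (Rx 11).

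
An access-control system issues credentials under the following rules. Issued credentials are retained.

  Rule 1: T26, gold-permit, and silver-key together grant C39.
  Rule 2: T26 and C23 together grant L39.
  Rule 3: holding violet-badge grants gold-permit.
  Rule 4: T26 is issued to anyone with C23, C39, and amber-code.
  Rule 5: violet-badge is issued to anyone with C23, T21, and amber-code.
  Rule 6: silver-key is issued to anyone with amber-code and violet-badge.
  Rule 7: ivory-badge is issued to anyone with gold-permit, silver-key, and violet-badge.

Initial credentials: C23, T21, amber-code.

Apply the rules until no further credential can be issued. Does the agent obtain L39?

No

L39 would need T26 and C23 (Rule 2), but T26 is never granted.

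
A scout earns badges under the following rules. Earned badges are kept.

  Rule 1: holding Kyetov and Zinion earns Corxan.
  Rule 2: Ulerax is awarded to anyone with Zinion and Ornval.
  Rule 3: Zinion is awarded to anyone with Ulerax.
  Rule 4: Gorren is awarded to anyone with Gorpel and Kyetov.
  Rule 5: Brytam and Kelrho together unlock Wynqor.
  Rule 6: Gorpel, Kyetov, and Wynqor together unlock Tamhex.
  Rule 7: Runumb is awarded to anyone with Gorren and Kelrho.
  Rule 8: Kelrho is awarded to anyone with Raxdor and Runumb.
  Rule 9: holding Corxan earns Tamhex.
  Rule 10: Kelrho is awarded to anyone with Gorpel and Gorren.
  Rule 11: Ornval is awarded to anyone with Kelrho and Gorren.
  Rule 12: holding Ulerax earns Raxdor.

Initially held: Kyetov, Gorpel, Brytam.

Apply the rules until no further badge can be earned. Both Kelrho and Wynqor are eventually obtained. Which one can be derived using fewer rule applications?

Kelrho: With Gorpel and Kyetov, Gorren is earned (Rule 4). With Gorpel and Gorren, Kelrho is earned (Rule 10). [2 rule applications]
Wynqor: With Gorpel and Kyetov, Gorren is earned (Rule 4). With Gorpel and Gorren, Kelrho is earned (Rule 10). With Brytam and Kelrho, Wynqor is earned (Rule 5). [3 rule applications]
Kelrho needs fewer.

Kelrho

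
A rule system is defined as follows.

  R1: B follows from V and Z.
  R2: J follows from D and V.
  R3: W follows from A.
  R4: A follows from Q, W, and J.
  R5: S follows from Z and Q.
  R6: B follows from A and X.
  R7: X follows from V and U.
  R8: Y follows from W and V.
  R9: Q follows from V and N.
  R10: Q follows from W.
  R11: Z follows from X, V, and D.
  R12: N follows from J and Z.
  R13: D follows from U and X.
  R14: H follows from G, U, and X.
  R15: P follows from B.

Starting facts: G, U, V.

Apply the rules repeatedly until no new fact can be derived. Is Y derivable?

Y would need W and V (R8), but W is never established.

No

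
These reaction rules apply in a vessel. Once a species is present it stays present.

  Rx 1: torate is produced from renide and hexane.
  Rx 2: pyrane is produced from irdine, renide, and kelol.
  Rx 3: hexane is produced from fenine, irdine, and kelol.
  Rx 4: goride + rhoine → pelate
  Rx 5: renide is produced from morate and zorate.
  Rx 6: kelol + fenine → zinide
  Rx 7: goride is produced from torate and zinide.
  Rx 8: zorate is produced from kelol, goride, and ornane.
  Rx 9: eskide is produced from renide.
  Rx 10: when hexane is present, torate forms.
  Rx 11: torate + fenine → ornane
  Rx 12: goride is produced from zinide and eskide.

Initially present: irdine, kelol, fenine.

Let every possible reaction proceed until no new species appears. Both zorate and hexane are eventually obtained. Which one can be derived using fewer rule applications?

hexane: fenine, irdine, and kelol present → hexane forms (Rx 3). [1 rule application]
zorate: fenine, irdine, and kelol present → hexane forms (Rx 3). kelol and fenine present → zinide forms (Rx 6). hexane present → torate forms (Rx 10). torate and fenine present → ornane forms (Rx 11). torate and zinide present → goride forms (Rx 7). kelol, goride, and ornane present → zorate forms (Rx 8). [6 rule applications]
hexane needs fewer.

hexane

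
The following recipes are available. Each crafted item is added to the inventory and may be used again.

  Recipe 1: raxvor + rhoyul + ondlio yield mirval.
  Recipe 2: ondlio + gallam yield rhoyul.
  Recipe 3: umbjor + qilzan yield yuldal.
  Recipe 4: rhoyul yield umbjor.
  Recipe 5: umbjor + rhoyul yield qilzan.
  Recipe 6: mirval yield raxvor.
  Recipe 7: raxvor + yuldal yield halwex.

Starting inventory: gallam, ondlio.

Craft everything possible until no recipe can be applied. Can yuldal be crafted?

Using Recipe 2, ondlio and gallam make rhoyul.
rhoyul → umbjor (Recipe 4).
Using Recipe 5, umbjor and rhoyul make qilzan.
Using Recipe 3, umbjor and qilzan make yuldal.

Yes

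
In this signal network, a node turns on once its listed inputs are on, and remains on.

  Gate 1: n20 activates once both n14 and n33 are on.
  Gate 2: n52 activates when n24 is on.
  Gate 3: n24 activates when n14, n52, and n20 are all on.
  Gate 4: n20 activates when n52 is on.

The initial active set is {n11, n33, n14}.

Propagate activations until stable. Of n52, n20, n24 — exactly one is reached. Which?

n20

n14 and n33 are on, so n20 activates (Gate 1).
n52 would need n24 (Gate 2), but n24 never turns on. n24 would need n14, n52, and n20 (Gate 3), but n52 never turns on.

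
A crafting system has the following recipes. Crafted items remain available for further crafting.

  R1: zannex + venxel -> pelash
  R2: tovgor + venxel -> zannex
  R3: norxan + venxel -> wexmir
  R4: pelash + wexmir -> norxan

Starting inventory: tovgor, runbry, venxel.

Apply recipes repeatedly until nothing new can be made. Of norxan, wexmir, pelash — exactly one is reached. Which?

pelash

Using R2, tovgor and venxel make zannex.
zannex + venxel -> pelash (R1).
wexmir would need norxan and venxel (R3), but norxan is never obtained. norxan would need pelash and wexmir (R4), but wexmir is never obtained.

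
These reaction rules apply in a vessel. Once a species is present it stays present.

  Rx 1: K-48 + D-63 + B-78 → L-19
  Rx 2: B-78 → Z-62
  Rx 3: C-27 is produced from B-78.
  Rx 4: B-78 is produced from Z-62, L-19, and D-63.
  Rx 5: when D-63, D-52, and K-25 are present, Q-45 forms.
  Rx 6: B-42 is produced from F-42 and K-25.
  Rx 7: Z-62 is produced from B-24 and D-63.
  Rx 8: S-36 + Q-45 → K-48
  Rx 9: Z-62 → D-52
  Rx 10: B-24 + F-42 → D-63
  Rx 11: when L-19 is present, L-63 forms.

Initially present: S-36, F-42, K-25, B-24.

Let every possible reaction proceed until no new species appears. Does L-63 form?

L-63 would need L-19 (Rx 11), but L-19 never forms.

No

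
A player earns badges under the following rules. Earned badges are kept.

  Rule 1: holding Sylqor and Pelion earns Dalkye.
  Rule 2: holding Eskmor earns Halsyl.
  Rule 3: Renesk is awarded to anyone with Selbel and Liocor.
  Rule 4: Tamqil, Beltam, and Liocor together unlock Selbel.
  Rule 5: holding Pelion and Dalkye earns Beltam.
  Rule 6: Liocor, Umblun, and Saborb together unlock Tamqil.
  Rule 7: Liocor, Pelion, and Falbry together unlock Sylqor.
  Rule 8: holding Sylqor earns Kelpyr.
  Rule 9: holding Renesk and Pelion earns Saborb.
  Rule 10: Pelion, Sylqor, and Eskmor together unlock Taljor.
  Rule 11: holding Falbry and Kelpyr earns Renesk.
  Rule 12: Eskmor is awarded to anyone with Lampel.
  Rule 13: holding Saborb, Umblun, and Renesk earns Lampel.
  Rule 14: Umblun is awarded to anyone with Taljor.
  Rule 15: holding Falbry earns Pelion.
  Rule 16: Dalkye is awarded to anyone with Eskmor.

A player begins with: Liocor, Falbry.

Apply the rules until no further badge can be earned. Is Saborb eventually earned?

Yes

With Falbry, Pelion is earned (Rule 15).
With Liocor, Pelion, and Falbry, Sylqor is earned (Rule 7).
With Sylqor, Kelpyr is earned (Rule 8).
With Falbry and Kelpyr, Renesk is earned (Rule 11).
With Renesk and Pelion, Saborb is earned (Rule 9).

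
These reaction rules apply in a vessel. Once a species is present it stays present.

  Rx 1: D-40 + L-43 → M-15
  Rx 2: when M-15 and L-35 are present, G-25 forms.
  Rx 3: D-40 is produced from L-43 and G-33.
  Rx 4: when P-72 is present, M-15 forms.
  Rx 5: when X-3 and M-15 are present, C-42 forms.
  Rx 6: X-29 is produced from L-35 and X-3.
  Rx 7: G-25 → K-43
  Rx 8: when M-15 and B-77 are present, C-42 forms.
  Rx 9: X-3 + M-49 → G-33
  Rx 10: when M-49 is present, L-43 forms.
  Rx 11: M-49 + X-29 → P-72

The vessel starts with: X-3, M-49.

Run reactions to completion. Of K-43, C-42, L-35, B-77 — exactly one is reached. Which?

X-3 and M-49 present → G-33 forms (Rx 9).
M-49 present → L-43 forms (Rx 10).
L-43 and G-33 present → D-40 forms (Rx 3).
D-40 and L-43 present → M-15 forms (Rx 1).
X-3 and M-15 present → C-42 forms (Rx 5).
K-43 would need G-25 (Rx 7), but G-25 never forms. No rule produces B-77, and it is not given. No rule produces L-35, and it is not given.

C-42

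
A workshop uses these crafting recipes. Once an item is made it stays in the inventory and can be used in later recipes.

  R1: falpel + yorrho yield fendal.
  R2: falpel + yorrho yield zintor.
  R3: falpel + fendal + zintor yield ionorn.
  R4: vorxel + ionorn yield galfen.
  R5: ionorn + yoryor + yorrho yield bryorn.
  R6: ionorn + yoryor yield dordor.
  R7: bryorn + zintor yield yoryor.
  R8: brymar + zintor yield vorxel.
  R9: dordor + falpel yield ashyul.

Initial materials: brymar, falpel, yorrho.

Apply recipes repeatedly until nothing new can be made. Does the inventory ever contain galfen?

Yes

Using R1, falpel and yorrho make fendal.
falpel + yorrho → zintor (R2).
falpel + fendal + zintor → ionorn (R3).
Using R8, brymar and zintor make vorxel.
vorxel + ionorn → galfen (R4).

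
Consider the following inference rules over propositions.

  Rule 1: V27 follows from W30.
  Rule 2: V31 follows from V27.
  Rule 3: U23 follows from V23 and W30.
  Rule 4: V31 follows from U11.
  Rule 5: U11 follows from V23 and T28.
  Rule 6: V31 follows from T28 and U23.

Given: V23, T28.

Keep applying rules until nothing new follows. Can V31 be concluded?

Yes

V23 and T28 hold, so U11 follows (Rule 5).
U11 holds, so V31 follows (Rule 4).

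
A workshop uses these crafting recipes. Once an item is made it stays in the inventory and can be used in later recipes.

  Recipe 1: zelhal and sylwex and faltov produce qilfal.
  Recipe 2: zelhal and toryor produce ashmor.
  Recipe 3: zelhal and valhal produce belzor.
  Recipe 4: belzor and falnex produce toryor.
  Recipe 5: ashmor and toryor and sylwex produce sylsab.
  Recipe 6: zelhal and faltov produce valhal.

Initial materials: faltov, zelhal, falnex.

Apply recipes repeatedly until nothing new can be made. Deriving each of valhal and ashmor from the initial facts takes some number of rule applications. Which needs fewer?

valhal

valhal: Using Recipe 6, zelhal and faltov make valhal. [1 rule application]
ashmor: Using Recipe 6, zelhal and faltov make valhal. zelhal and valhal → belzor (Recipe 3). belzor and falnex → toryor (Recipe 4). Using Recipe 2, zelhal and toryor make ashmor. [4 rule applications]
valhal needs fewer.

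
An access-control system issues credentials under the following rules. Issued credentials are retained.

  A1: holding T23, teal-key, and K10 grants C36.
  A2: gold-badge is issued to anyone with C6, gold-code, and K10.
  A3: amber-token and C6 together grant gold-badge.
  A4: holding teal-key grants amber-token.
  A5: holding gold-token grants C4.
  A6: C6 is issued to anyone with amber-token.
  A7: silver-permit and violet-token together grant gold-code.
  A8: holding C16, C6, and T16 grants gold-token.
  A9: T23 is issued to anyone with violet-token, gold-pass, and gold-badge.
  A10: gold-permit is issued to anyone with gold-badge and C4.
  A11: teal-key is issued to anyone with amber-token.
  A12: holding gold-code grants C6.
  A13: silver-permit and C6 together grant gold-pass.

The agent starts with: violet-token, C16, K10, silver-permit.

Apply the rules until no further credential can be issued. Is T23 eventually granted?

Yes

Holding silver-permit and violet-token grants gold-code (A7).
Holding gold-code grants C6 (A12).
Holding C6, gold-code, and K10 grants gold-badge (A2).
Holding silver-permit and C6 grants gold-pass (A13).
Holding violet-token, gold-pass, and gold-badge grants T23 (A9).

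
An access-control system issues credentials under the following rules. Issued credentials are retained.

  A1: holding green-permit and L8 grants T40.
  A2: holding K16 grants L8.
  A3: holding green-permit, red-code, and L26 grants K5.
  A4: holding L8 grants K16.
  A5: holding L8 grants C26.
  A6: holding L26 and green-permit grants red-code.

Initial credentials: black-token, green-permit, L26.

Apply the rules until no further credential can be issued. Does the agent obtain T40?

T40 would need green-permit and L8 (A1), but L8 is never granted.

No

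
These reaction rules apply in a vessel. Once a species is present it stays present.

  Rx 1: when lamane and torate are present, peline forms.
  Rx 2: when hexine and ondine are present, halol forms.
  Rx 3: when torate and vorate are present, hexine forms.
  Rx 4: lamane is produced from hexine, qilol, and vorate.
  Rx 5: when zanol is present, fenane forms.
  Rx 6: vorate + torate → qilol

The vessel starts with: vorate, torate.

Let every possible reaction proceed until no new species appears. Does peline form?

torate and vorate present → hexine forms (Rx 3).
vorate and torate present → qilol forms (Rx 6).
hexine, qilol, and vorate present → lamane forms (Rx 4).
lamane and torate present → peline forms (Rx 1).

Yes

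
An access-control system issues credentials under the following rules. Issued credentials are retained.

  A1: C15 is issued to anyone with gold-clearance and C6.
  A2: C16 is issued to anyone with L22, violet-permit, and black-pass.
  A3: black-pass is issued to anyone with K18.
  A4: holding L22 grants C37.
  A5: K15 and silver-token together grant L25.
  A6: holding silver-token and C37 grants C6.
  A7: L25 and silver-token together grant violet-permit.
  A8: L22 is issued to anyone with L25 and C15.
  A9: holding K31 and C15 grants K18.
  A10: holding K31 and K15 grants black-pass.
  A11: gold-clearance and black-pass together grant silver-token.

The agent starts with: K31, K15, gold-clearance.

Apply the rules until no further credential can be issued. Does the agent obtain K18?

K18 would need K31 and C15 (A9), but C15 is never granted.

No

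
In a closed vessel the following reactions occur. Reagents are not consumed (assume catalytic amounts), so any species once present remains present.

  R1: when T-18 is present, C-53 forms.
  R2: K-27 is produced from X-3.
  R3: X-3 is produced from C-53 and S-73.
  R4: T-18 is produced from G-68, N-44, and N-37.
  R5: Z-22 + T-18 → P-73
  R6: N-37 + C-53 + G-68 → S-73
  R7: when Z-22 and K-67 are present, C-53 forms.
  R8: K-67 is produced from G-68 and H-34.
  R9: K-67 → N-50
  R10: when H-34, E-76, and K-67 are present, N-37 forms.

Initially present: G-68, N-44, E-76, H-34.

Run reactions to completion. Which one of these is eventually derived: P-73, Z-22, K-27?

G-68 and H-34 present → K-67 forms (R8).
H-34, E-76, and K-67 present → N-37 forms (R10).
G-68, N-44, and N-37 present → T-18 forms (R4).
T-18 present → C-53 forms (R1).
N-37, C-53, and G-68 present → S-73 forms (R6).
C-53 and S-73 present → X-3 forms (R3).
X-3 present → K-27 forms (R2).
P-73 would need Z-22 and T-18 (R5), but Z-22 never forms. No rule produces Z-22, and it is not given.

K-27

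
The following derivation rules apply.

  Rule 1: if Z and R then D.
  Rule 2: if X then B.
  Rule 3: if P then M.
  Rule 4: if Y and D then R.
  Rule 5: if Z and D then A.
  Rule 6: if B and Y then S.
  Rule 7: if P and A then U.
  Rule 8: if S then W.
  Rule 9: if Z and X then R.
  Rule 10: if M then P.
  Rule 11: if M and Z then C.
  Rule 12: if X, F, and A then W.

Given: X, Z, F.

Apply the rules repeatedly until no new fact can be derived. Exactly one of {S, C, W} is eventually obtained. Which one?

Z and X hold, so R follows (Rule 9).
Z and R hold, so D follows (Rule 1).
Z and D hold, so A follows (Rule 5).
X, F, and A hold, so W follows (Rule 12).
S would need B and Y (Rule 6), but Y is never established. C would need M and Z (Rule 11), but M is never established.

W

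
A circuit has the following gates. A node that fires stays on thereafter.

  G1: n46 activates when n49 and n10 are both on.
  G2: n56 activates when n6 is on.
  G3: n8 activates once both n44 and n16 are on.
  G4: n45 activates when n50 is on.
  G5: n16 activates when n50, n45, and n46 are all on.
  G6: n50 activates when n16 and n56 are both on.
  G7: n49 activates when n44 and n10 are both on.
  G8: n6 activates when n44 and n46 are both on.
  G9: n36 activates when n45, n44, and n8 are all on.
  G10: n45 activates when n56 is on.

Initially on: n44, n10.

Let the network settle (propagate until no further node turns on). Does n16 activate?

No

n16 would need n50, n45, and n46 (G5), but n50 never turns on.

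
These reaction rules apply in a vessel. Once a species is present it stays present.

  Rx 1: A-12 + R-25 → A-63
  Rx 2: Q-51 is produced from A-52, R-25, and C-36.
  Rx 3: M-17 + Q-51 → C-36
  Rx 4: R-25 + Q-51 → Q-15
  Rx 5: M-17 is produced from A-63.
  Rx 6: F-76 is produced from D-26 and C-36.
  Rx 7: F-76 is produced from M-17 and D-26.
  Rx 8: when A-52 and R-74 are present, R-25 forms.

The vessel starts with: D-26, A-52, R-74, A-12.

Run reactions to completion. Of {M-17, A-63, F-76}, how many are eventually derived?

A-52 and R-74 present → R-25 forms (Rx 8).
A-12 and R-25 present → A-63 forms (Rx 1).
A-63 present → M-17 forms (Rx 5).
M-17 and D-26 present → F-76 forms (Rx 7).
M-17: reached.
A-63: reached.
F-76: reached.
All 3 are reached.

3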